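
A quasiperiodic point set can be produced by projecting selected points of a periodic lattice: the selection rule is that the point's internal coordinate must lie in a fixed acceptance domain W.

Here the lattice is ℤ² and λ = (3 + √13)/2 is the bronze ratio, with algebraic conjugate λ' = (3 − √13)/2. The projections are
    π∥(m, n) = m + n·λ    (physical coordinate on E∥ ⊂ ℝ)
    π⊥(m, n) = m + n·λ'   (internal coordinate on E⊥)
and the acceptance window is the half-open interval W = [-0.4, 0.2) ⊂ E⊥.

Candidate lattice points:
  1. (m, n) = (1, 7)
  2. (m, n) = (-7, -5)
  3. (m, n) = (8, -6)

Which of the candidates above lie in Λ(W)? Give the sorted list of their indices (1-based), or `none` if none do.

Compute λ' = (3−√13)/2 = -0.3028, so π⊥(m,n) = m -0.3028·n.
#1 (1,7): internal coord 1 + (7)·λ' = -1.1194; -1.1194 ∉ [-0.4, 0.2) → out
#2 (-7,-5): internal coord -7 + (-5)·λ' = -5.4861; -5.4861 ∉ [-0.4, 0.2) → out
#3 (8,-6): internal coord 8 + (-6)·λ' = +9.8167; +9.8167 ∉ [-0.4, 0.2) → out

none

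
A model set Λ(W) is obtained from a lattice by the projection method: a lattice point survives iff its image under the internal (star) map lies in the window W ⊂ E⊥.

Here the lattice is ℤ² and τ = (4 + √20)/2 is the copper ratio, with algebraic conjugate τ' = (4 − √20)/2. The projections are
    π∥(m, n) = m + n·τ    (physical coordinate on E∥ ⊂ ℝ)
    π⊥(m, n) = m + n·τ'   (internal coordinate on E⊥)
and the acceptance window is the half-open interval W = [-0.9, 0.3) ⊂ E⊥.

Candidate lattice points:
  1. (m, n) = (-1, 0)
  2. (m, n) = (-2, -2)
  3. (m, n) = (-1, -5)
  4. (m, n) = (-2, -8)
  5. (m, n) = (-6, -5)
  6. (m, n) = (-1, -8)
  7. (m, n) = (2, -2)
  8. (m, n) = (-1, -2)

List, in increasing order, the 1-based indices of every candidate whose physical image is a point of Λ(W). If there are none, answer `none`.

3, 4, 8

Compute τ' = (4−√20)/2 = -0.236068, so π⊥(m,n) = m -0.236068·n.
candidate 1: (m,n)=(-1,0) → π∥ = -1+0·τ ≈ -1.000000, π⊥ = -1+0·τ' ≈ -1.000000 ∉ [-0.9, 0.3) ⇒ out
candidate 2: (m,n)=(-2,-2) → π∥ = -2-2·τ ≈ -10.472136, π⊥ = -2-2·τ' ≈ -1.527864 ∉ [-0.9, 0.3) ⇒ out
candidate 3: (m,n)=(-1,-5) → π∥ = -1-5·τ ≈ -22.180340, π⊥ = -1-5·τ' ≈ 0.180340 ∈ [-0.9, 0.3) ⇒ IN Λ
candidate 4: (m,n)=(-2,-8) → π∥ = -2-8·τ ≈ -35.888544, π⊥ = -2-8·τ' ≈ -0.111456 ∈ [-0.9, 0.3) ⇒ IN Λ
candidate 5: (m,n)=(-6,-5) → π∥ = -6-5·τ ≈ -27.180340, π⊥ = -6-5·τ' ≈ -4.819660 ∉ [-0.9, 0.3) ⇒ out
candidate 6: (m,n)=(-1,-8) → π∥ = -1-8·τ ≈ -34.888544, π⊥ = -1-8·τ' ≈ 0.888544 ∉ [-0.9, 0.3) ⇒ out
candidate 7: (m,n)=(2,-2) → π∥ = 2-2·τ ≈ -6.472136, π⊥ = 2-2·τ' ≈ 2.472136 ∉ [-0.9, 0.3) ⇒ out
candidate 8: (m,n)=(-1,-2) → π∥ = -1-2·τ ≈ -9.472136, π⊥ = -1-2·τ' ≈ -0.527864 ∈ [-0.9, 0.3) ⇒ IN Λ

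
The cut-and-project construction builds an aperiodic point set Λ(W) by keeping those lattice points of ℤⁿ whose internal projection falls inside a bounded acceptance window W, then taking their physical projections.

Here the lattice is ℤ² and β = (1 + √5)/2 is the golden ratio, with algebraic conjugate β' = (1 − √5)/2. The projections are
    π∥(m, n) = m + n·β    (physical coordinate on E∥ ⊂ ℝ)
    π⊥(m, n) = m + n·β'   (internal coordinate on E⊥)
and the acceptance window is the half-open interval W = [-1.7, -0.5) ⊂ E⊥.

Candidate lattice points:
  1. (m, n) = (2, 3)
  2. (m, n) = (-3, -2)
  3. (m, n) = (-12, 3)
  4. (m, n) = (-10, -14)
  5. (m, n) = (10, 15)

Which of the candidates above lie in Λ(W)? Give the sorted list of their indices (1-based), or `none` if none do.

4

Compute β' = (1−√5)/2 = -0.618034, so π⊥(m,n) = m -0.618034·n.
[1] lift (2,3): star map gives 0.145898; window check -1.7 ≤ 0.145898 < -0.5 is false → out
[2] lift (-3,-2): star map gives -1.763932; window check -1.7 ≤ -1.763932 < -0.5 is false → out
[3] lift (-12,3): star map gives -13.854102; window check -1.7 ≤ -13.854102 < -0.5 is false → out
[4] lift (-10,-14): star map gives -1.347524; window check -1.7 ≤ -1.347524 < -0.5 is true → IN Λ
[5] lift (10,15): star map gives 0.729490; window check -1.7 ≤ 0.729490 < -0.5 is false → out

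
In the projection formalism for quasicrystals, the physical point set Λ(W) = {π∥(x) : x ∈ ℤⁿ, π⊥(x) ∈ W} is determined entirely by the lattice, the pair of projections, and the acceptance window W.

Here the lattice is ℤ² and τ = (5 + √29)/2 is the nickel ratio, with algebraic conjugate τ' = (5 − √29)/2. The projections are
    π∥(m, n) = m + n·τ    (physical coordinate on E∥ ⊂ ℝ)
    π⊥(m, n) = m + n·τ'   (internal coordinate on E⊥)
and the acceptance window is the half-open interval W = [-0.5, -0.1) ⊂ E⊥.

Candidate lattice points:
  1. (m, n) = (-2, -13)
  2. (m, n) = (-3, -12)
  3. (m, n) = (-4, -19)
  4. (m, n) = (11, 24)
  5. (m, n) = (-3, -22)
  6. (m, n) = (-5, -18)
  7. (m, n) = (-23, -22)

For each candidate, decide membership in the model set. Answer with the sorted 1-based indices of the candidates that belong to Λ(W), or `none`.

3

τ' = (5−√29)/2 ≈ -0.19258.
candidate 1: (m,n)=(-2,-13) → π∥ = -2-13·τ ≈ -69.50357, π⊥ = -2-13·τ' ≈ 0.50357 ∉ [-0.5, -0.1) ⇒ out
candidate 2: (m,n)=(-3,-12) → π∥ = -3-12·τ ≈ -65.31099, π⊥ = -3-12·τ' ≈ -0.68901 ∉ [-0.5, -0.1) ⇒ out
candidate 3: (m,n)=(-4,-19) → π∥ = -4-19·τ ≈ -102.65907, π⊥ = -4-19·τ' ≈ -0.34093 ∈ [-0.5, -0.1) ⇒ IN Λ
candidate 4: (m,n)=(11,24) → π∥ = 11+24·τ ≈ 135.62198, π⊥ = 11+24·τ' ≈ 6.37802 ∉ [-0.5, -0.1) ⇒ out
candidate 5: (m,n)=(-3,-22) → π∥ = -3-22·τ ≈ -117.23681, π⊥ = -3-22·τ' ≈ 1.23681 ∉ [-0.5, -0.1) ⇒ out
candidate 6: (m,n)=(-5,-18) → π∥ = -5-18·τ ≈ -98.46648, π⊥ = -5-18·τ' ≈ -1.53352 ∉ [-0.5, -0.1) ⇒ out
candidate 7: (m,n)=(-23,-22) → π∥ = -23-22·τ ≈ -137.23681, π⊥ = -23-22·τ' ≈ -18.76319 ∉ [-0.5, -0.1) ⇒ out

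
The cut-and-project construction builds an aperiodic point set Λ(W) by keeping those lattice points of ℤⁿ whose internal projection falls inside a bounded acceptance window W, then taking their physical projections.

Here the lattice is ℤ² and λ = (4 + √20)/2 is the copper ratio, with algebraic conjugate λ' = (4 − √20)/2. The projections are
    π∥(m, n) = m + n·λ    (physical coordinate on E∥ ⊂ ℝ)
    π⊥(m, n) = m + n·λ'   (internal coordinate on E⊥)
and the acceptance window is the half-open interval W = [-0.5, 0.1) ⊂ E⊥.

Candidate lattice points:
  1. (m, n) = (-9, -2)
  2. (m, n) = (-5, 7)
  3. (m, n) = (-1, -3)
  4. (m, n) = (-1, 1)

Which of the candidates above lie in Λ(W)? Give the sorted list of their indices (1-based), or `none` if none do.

3

λ' = (4−√20)/2 ≈ -0.23607.
[1] lift (-9,-2): star map gives -8.52786; window check -0.5 ≤ -8.52786 < 0.1 is false → out
[2] lift (-5,7): star map gives -6.65248; window check -0.5 ≤ -6.65248 < 0.1 is false → out
[3] lift (-1,-3): star map gives -0.29180; window check -0.5 ≤ -0.29180 < 0.1 is true → IN Λ
[4] lift (-1,1): star map gives -1.23607; window check -0.5 ≤ -1.23607 < 0.1 is false → out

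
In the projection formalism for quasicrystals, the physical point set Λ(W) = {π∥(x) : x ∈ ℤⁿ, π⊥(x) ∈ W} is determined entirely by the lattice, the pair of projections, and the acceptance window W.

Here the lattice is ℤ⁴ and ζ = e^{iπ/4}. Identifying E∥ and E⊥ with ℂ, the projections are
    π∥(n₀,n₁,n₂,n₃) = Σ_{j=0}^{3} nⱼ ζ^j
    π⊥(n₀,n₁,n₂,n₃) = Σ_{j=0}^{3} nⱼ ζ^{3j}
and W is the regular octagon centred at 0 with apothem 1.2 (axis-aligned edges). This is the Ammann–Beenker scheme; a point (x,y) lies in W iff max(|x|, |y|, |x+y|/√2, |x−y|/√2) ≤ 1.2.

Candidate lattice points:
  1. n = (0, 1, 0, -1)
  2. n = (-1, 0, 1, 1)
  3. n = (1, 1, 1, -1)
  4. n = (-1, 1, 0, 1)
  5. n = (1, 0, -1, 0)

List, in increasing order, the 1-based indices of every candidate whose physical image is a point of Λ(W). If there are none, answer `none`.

2, 3

Internal map: ζ^{3j} for j=0..3 gives (1,0), (−√2/2,√2/2), (0,−1), (√2/2,√2/2).
#1 (0, 1, 0, -1): internal (-1.41421, 0.00000); octagon support 1.41421 vs apothem 1.2 → ∉ W
#2 (-1, 0, 1, 1): internal (-0.29289, -0.29289); octagon support 0.41421 vs apothem 1.2 → ∈ W
#3 (1, 1, 1, -1): internal (-0.41421, -1.00000); octagon support 1.00000 vs apothem 1.2 → ∈ W
#4 (-1, 1, 0, 1): internal (-1.00000, 1.41421); octagon support 1.70711 vs apothem 1.2 → ∉ W
#5 (1, 0, -1, 0): internal (1.00000, 1.00000); octagon support 1.41421 vs apothem 1.2 → ∉ W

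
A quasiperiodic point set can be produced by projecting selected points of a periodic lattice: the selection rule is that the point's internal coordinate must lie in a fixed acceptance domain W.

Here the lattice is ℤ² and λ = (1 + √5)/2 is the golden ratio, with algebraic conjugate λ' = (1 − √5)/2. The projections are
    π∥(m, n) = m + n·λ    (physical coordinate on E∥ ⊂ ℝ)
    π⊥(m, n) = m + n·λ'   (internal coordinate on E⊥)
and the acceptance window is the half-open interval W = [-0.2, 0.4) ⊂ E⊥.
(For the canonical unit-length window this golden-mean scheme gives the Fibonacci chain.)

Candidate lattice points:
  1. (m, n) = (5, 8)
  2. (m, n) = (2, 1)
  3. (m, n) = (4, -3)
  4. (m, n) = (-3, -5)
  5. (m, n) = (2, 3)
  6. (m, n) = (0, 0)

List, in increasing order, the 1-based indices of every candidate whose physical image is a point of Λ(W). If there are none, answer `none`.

λ' = (1−√5)/2 ≈ -0.61803.
#1 (5,8): internal coord 5 + (8)·λ' = +0.05573; +0.05573 ∈ [-0.2, 0.4) → IN Λ
#2 (2,1): internal coord 2 + (1)·λ' = +1.38197; +1.38197 ∉ [-0.2, 0.4) → out
#3 (4,-3): internal coord 4 + (-3)·λ' = +5.85410; +5.85410 ∉ [-0.2, 0.4) → out
#4 (-3,-5): internal coord -3 + (-5)·λ' = +0.09017; +0.09017 ∈ [-0.2, 0.4) → IN Λ
#5 (2,3): internal coord 2 + (3)·λ' = +0.14590; +0.14590 ∈ [-0.2, 0.4) → IN Λ
#6 (0,0): internal coord 0 + (0)·λ' = +0.00000; +0.00000 ∈ [-0.2, 0.4) → IN Λ

1, 4, 5, 6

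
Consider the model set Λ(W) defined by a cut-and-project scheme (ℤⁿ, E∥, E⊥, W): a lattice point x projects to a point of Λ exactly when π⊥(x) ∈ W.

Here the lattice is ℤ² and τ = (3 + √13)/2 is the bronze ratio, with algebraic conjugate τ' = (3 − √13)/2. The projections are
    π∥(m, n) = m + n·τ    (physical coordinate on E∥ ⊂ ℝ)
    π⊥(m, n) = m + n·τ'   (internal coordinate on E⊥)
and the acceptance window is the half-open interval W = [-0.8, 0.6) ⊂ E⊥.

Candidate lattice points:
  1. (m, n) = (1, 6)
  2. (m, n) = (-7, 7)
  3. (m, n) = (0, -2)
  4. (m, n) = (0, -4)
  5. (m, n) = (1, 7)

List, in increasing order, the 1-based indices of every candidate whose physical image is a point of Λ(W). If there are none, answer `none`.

none

τ' = (3−√13)/2 ≈ -0.30278.
[1] lift (1,6): star map gives -0.81665; window check -0.8 ≤ -0.81665 < 0.6 is false → out
[2] lift (-7,7): star map gives -9.11943; window check -0.8 ≤ -9.11943 < 0.6 is false → out
[3] lift (0,-2): star map gives 0.60555; window check -0.8 ≤ 0.60555 < 0.6 is false → out
[4] lift (0,-4): star map gives 1.21110; window check -0.8 ≤ 1.21110 < 0.6 is false → out
[5] lift (1,7): star map gives -1.11943; window check -0.8 ≤ -1.11943 < 0.6 is false → out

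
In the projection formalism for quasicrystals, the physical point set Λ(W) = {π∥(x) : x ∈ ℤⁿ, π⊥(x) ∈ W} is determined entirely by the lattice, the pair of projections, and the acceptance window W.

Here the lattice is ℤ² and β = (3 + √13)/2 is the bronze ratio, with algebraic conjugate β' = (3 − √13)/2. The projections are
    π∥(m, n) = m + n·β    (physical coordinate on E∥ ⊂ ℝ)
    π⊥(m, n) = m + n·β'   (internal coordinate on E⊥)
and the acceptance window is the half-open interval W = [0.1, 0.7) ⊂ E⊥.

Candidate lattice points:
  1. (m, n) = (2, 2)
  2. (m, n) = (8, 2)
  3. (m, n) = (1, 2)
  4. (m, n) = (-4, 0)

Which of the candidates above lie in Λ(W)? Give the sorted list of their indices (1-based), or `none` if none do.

Numerically β ≈ 3.30278 and β' = −1/β ≈ -0.30278.
candidate 1: (m,n)=(2,2) → π∥ = 2+2·β ≈ 8.60555, π⊥ = 2+2·β' ≈ 1.39445 ∉ [0.1, 0.7) ⇒ out
candidate 2: (m,n)=(8,2) → π∥ = 8+2·β ≈ 14.60555, π⊥ = 8+2·β' ≈ 7.39445 ∉ [0.1, 0.7) ⇒ out
candidate 3: (m,n)=(1,2) → π∥ = 1+2·β ≈ 7.60555, π⊥ = 1+2·β' ≈ 0.39445 ∈ [0.1, 0.7) ⇒ IN Λ
candidate 4: (m,n)=(-4,0) → π∥ = -4+0·β ≈ -4.00000, π⊥ = -4+0·β' ≈ -4.00000 ∉ [0.1, 0.7) ⇒ out

3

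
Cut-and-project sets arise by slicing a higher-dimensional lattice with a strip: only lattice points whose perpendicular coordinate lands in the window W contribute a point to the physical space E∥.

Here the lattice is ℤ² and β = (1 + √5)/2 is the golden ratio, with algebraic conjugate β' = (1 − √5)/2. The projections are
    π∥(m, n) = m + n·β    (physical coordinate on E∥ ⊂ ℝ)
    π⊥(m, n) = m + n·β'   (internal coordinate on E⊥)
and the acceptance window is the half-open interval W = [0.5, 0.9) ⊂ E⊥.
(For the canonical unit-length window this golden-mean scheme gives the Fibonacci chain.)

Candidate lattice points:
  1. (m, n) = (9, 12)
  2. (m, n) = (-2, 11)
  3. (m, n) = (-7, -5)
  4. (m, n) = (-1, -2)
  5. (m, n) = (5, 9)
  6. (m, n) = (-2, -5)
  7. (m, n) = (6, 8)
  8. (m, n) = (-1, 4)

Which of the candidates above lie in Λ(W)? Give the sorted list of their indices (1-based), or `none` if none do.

Numerically β ≈ 1.61803 and β' = −1/β ≈ -0.61803.
#1 (9,12): internal coord 9 + (12)·β' = +1.58359; +1.58359 ∉ [0.5, 0.9) → out
#2 (-2,11): internal coord -2 + (11)·β' = -8.79837; -8.79837 ∉ [0.5, 0.9) → out
#3 (-7,-5): internal coord -7 + (-5)·β' = -3.90983; -3.90983 ∉ [0.5, 0.9) → out
#4 (-1,-2): internal coord -1 + (-2)·β' = +0.23607; +0.23607 ∉ [0.5, 0.9) → out
#5 (5,9): internal coord 5 + (9)·β' = -0.56231; -0.56231 ∉ [0.5, 0.9) → out
#6 (-2,-5): internal coord -2 + (-5)·β' = +1.09017; +1.09017 ∉ [0.5, 0.9) → out
#7 (6,8): internal coord 6 + (8)·β' = +1.05573; +1.05573 ∉ [0.5, 0.9) → out
#8 (-1,4): internal coord -1 + (4)·β' = -3.47214; -3.47214 ∉ [0.5, 0.9) → out

none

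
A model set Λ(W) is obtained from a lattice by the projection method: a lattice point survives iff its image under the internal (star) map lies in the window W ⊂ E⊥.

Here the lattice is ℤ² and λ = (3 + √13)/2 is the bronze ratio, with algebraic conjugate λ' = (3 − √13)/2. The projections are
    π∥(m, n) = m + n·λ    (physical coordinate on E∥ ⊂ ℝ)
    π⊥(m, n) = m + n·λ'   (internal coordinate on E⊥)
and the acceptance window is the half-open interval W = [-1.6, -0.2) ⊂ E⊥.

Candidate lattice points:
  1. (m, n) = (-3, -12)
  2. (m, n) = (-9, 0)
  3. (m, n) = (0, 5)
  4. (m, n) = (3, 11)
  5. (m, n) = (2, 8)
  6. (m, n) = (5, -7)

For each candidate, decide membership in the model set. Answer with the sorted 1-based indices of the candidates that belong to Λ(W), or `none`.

Compute λ' = (3−√13)/2 = -0.30278, so π⊥(m,n) = m -0.30278·n.
[1] lift (-3,-12): star map gives 0.63331; window check -1.6 ≤ 0.63331 < -0.2 is false → out
[2] lift (-9,0): star map gives -9.00000; window check -1.6 ≤ -9.00000 < -0.2 is false → out
[3] lift (0,5): star map gives -1.51388; window check -1.6 ≤ -1.51388 < -0.2 is true → IN Λ
[4] lift (3,11): star map gives -0.33053; window check -1.6 ≤ -0.33053 < -0.2 is true → IN Λ
[5] lift (2,8): star map gives -0.42221; window check -1.6 ≤ -0.42221 < -0.2 is true → IN Λ
[6] lift (5,-7): star map gives 7.11943; window check -1.6 ≤ 7.11943 < -0.2 is false → out

3, 4, 5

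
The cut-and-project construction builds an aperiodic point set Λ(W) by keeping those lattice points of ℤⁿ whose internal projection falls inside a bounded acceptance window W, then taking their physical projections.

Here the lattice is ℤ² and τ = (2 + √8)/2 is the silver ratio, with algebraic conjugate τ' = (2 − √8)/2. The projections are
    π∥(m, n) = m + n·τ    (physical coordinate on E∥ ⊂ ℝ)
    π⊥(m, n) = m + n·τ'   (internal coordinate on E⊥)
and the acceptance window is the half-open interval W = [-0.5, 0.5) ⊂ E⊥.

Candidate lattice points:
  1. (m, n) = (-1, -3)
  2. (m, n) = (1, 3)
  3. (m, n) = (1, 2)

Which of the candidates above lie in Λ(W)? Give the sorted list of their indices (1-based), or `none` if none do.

1, 2, 3

Numerically τ ≈ 2.4142 and τ' = −1/τ ≈ -0.4142.
[1] lift (-1,-3): star map gives 0.2426; window check -0.5 ≤ 0.2426 < 0.5 is true → IN Λ
[2] lift (1,3): star map gives -0.2426; window check -0.5 ≤ -0.2426 < 0.5 is true → IN Λ
[3] lift (1,2): star map gives 0.1716; window check -0.5 ≤ 0.1716 < 0.5 is true → IN Λ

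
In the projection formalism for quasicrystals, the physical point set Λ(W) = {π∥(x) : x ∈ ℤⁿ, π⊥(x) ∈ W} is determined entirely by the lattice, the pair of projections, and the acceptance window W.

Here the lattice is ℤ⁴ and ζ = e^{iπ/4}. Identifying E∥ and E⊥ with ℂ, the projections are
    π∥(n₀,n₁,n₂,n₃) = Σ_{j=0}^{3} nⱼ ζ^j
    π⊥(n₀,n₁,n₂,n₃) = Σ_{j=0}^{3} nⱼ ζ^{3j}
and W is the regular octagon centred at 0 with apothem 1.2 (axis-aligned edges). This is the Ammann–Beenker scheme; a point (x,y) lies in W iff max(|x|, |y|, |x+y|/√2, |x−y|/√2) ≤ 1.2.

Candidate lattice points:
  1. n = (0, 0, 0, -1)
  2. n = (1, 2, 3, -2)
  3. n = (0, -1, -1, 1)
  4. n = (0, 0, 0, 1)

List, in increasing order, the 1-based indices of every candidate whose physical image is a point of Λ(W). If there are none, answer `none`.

With ζ = e^{iπ/4} the internal vectors are ζ^0,ζ^3,ζ^6,ζ^9.
#1 (0, 0, 0, -1): internal (-0.7071, -0.7071); octagon support 1.0000 vs apothem 1.2 → ∈ W
#2 (1, 2, 3, -2): internal (-1.8284, -3.0000); octagon support 3.4142 vs apothem 1.2 → ∉ W
#3 (0, -1, -1, 1): internal (1.4142, 1.0000); octagon support 1.7071 vs apothem 1.2 → ∉ W
#4 (0, 0, 0, 1): internal (0.7071, 0.7071); octagon support 1.0000 vs apothem 1.2 → ∈ W

1, 4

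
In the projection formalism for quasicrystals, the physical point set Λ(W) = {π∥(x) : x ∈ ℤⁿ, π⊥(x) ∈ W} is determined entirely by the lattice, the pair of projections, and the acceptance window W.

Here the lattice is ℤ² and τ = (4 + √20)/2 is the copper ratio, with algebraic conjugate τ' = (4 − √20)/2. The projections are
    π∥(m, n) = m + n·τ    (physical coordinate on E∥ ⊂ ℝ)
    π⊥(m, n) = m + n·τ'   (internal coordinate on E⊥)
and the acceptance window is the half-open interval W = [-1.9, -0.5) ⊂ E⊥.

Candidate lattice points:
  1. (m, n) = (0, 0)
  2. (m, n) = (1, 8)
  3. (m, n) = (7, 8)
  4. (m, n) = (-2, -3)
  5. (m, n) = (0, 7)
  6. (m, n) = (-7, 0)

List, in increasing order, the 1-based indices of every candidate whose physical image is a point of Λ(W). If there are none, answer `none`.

2, 4, 5

Compute τ' = (4−√20)/2 = -0.23607, so π⊥(m,n) = m -0.23607·n.
candidate 1: (m,n)=(0,0) → π∥ = 0+0·τ ≈ 0.00000, π⊥ = 0+0·τ' ≈ 0.00000 ∉ [-1.9, -0.5) ⇒ out
candidate 2: (m,n)=(1,8) → π∥ = 1+8·τ ≈ 34.88854, π⊥ = 1+8·τ' ≈ -0.88854 ∈ [-1.9, -0.5) ⇒ IN Λ
candidate 3: (m,n)=(7,8) → π∥ = 7+8·τ ≈ 40.88854, π⊥ = 7+8·τ' ≈ 5.11146 ∉ [-1.9, -0.5) ⇒ out
candidate 4: (m,n)=(-2,-3) → π∥ = -2-3·τ ≈ -14.70820, π⊥ = -2-3·τ' ≈ -1.29180 ∈ [-1.9, -0.5) ⇒ IN Λ
candidate 5: (m,n)=(0,7) → π∥ = 0+7·τ ≈ 29.65248, π⊥ = 0+7·τ' ≈ -1.65248 ∈ [-1.9, -0.5) ⇒ IN Λ
candidate 6: (m,n)=(-7,0) → π∥ = -7+0·τ ≈ -7.00000, π⊥ = -7+0·τ' ≈ -7.00000 ∉ [-1.9, -0.5) ⇒ out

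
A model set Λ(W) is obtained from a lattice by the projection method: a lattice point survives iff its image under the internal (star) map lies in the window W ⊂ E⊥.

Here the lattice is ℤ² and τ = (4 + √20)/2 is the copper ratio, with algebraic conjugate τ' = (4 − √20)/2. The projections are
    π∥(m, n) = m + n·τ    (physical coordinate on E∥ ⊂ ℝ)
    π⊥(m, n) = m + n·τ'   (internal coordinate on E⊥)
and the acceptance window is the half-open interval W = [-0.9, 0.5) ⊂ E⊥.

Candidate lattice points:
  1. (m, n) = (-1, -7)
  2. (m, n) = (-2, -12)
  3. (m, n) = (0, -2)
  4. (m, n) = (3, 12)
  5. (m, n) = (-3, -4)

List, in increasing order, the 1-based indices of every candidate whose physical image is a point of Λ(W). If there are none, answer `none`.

Compute τ' = (4−√20)/2 = -0.236068, so π⊥(m,n) = m -0.236068·n.
#1 (-1,-7): internal coord -1 + (-7)·τ' = +0.652476; +0.652476 ∉ [-0.9, 0.5) → out
#2 (-2,-12): internal coord -2 + (-12)·τ' = +0.832816; +0.832816 ∉ [-0.9, 0.5) → out
#3 (0,-2): internal coord 0 + (-2)·τ' = +0.472136; +0.472136 ∈ [-0.9, 0.5) → IN Λ
#4 (3,12): internal coord 3 + (12)·τ' = +0.167184; +0.167184 ∈ [-0.9, 0.5) → IN Λ
#5 (-3,-4): internal coord -3 + (-4)·τ' = -2.055728; -2.055728 ∉ [-0.9, 0.5) → out

3, 4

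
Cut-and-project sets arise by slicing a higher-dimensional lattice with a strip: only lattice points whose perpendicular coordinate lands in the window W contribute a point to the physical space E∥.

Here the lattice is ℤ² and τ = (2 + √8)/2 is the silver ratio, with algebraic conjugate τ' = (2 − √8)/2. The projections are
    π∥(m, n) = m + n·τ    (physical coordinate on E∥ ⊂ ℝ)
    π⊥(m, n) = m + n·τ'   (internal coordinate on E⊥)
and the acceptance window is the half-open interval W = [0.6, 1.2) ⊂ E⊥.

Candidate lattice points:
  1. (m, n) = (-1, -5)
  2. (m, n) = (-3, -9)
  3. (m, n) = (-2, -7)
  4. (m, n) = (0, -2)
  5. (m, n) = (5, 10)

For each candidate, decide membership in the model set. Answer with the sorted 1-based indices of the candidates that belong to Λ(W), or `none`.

1, 2, 3, 4, 5

τ' = (2−√8)/2 ≈ -0.414214.
candidate 1: (m,n)=(-1,-5) → π∥ = -1-5·τ ≈ -13.071068, π⊥ = -1-5·τ' ≈ 1.071068 ∈ [0.6, 1.2) ⇒ IN Λ
candidate 2: (m,n)=(-3,-9) → π∥ = -3-9·τ ≈ -24.727922, π⊥ = -3-9·τ' ≈ 0.727922 ∈ [0.6, 1.2) ⇒ IN Λ
candidate 3: (m,n)=(-2,-7) → π∥ = -2-7·τ ≈ -18.899495, π⊥ = -2-7·τ' ≈ 0.899495 ∈ [0.6, 1.2) ⇒ IN Λ
candidate 4: (m,n)=(0,-2) → π∥ = 0-2·τ ≈ -4.828427, π⊥ = 0-2·τ' ≈ 0.828427 ∈ [0.6, 1.2) ⇒ IN Λ
candidate 5: (m,n)=(5,10) → π∥ = 5+10·τ ≈ 29.142136, π⊥ = 5+10·τ' ≈ 0.857864 ∈ [0.6, 1.2) ⇒ IN Λ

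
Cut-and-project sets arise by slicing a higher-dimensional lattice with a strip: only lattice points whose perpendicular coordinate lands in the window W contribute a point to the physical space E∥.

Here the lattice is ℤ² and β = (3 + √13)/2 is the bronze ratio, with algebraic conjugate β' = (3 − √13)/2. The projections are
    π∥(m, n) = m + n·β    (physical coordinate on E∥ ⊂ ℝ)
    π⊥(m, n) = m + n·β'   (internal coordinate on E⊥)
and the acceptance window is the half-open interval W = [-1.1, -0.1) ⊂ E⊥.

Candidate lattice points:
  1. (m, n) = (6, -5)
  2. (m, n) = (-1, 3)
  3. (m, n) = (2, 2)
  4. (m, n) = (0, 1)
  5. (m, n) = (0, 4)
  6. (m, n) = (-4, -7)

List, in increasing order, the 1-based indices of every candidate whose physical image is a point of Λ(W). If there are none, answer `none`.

4

Numerically β ≈ 3.302776 and β' = −1/β ≈ -0.302776.
[1] lift (6,-5): star map gives 7.513878; window check -1.1 ≤ 7.513878 < -0.1 is false → out
[2] lift (-1,3): star map gives -1.908327; window check -1.1 ≤ -1.908327 < -0.1 is false → out
[3] lift (2,2): star map gives 1.394449; window check -1.1 ≤ 1.394449 < -0.1 is false → out
[4] lift (0,1): star map gives -0.302776; window check -1.1 ≤ -0.302776 < -0.1 is true → IN Λ
[5] lift (0,4): star map gives -1.211103; window check -1.1 ≤ -1.211103 < -0.1 is false → out
[6] lift (-4,-7): star map gives -1.880571; window check -1.1 ≤ -1.880571 < -0.1 is false → out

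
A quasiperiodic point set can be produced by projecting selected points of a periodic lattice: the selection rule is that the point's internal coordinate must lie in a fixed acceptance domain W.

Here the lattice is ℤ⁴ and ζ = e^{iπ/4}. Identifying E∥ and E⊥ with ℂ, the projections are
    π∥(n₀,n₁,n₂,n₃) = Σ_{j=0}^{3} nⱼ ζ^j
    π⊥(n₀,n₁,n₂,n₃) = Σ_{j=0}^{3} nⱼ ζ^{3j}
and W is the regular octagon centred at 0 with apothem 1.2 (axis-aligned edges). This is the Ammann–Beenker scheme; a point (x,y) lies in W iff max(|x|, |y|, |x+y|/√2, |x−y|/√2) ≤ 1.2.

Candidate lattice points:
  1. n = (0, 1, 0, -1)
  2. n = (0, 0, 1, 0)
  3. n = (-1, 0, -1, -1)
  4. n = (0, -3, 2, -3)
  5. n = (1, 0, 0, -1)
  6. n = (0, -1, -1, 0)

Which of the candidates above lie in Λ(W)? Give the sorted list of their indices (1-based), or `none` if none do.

Internal map: ζ^{3j} for j=0..3 gives (1,0), (−√2/2,√2/2), (0,−1), (√2/2,√2/2).
candidate 1: n = (0, 1, 0, -1) → π⊥ ≈ (-1.414214, +0.000000); max(|x|,|y|,|x±y|/√2) = 1.414214 > 1.2 ⇒ ∉ W
candidate 2: n = (0, 0, 1, 0) → π⊥ ≈ (+0.000000, -1.000000); max(|x|,|y|,|x±y|/√2) = 1.000000 ≤ 1.2 ⇒ ∈ W
candidate 3: n = (-1, 0, -1, -1) → π⊥ ≈ (-1.707107, +0.292893); max(|x|,|y|,|x±y|/√2) = 1.707107 > 1.2 ⇒ ∉ W
candidate 4: n = (0, -3, 2, -3) → π⊥ ≈ (+0.000000, -6.242641); max(|x|,|y|,|x±y|/√2) = 6.242641 > 1.2 ⇒ ∉ W
candidate 5: n = (1, 0, 0, -1) → π⊥ ≈ (+0.292893, -0.707107); max(|x|,|y|,|x±y|/√2) = 0.707107 ≤ 1.2 ⇒ ∈ W
candidate 6: n = (0, -1, -1, 0) → π⊥ ≈ (+0.707107, +0.292893); max(|x|,|y|,|x±y|/√2) = 0.707107 ≤ 1.2 ⇒ ∈ W

2, 5, 6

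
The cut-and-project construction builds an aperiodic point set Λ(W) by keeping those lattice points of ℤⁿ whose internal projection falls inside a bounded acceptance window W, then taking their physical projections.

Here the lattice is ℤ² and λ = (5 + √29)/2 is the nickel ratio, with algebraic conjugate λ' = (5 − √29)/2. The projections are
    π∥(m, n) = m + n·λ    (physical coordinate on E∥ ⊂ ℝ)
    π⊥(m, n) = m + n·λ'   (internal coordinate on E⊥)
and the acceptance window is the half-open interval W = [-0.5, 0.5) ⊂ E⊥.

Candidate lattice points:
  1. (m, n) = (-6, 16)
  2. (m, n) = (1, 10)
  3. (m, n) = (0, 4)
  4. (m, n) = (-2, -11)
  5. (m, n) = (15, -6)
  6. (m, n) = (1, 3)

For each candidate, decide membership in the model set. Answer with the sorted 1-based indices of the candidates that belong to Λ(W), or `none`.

4, 6

Compute λ' = (5−√29)/2 = -0.1926, so π⊥(m,n) = m -0.1926·n.
#1 (-6,16): internal coord -6 + (16)·λ' = -9.0813; -9.0813 ∉ [-0.5, 0.5) → out
#2 (1,10): internal coord 1 + (10)·λ' = -0.9258; -0.9258 ∉ [-0.5, 0.5) → out
#3 (0,4): internal coord 0 + (4)·λ' = -0.7703; -0.7703 ∉ [-0.5, 0.5) → out
#4 (-2,-11): internal coord -2 + (-11)·λ' = +0.1184; +0.1184 ∈ [-0.5, 0.5) → IN Λ
#5 (15,-6): internal coord 15 + (-6)·λ' = +16.1555; +16.1555 ∉ [-0.5, 0.5) → out
#6 (1,3): internal coord 1 + (3)·λ' = +0.4223; +0.4223 ∈ [-0.5, 0.5) → IN Λ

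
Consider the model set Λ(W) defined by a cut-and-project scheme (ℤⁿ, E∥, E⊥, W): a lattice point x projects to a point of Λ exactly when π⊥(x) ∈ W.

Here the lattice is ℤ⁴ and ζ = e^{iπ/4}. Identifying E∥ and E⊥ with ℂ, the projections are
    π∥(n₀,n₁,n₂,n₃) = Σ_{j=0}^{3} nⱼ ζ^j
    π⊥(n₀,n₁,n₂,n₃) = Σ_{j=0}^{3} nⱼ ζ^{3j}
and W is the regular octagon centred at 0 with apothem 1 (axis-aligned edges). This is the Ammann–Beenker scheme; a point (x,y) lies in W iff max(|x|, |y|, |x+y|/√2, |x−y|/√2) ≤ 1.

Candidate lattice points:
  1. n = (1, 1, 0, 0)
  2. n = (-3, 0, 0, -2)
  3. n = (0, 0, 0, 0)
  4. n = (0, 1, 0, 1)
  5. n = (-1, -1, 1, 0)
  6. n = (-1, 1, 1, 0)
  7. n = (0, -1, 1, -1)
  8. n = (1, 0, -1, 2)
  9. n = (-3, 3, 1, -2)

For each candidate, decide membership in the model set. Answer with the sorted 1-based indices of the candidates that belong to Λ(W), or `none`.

1, 3

π⊥(n) = n₀ + n₁ζ³ + n₂ζ⁶ + n₃ζ⁹ where ζ = e^{iπ/4}.
candidate 1: n = (1, 1, 0, 0) → π⊥ ≈ (+0.2929, +0.7071); max(|x|,|y|,|x±y|/√2) = 0.7071 ≤ 1 ⇒ ∈ W
candidate 2: n = (-3, 0, 0, -2) → π⊥ ≈ (-4.4142, -1.4142); max(|x|,|y|,|x±y|/√2) = 4.4142 > 1 ⇒ ∉ W
candidate 3: n = (0, 0, 0, 0) → π⊥ ≈ (+0.0000, +0.0000); max(|x|,|y|,|x±y|/√2) = 0.0000 ≤ 1 ⇒ ∈ W
candidate 4: n = (0, 1, 0, 1) → π⊥ ≈ (+0.0000, +1.4142); max(|x|,|y|,|x±y|/√2) = 1.4142 > 1 ⇒ ∉ W
candidate 5: n = (-1, -1, 1, 0) → π⊥ ≈ (-0.2929, -1.7071); max(|x|,|y|,|x±y|/√2) = 1.7071 > 1 ⇒ ∉ W
candidate 6: n = (-1, 1, 1, 0) → π⊥ ≈ (-1.7071, -0.2929); max(|x|,|y|,|x±y|/√2) = 1.7071 > 1 ⇒ ∉ W
candidate 7: n = (0, -1, 1, -1) → π⊥ ≈ (+0.0000, -2.4142); max(|x|,|y|,|x±y|/√2) = 2.4142 > 1 ⇒ ∉ W
candidate 8: n = (1, 0, -1, 2) → π⊥ ≈ (+2.4142, +2.4142); max(|x|,|y|,|x±y|/√2) = 3.4142 > 1 ⇒ ∉ W
candidate 9: n = (-3, 3, 1, -2) → π⊥ ≈ (-6.5355, -0.2929); max(|x|,|y|,|x±y|/√2) = 6.5355 > 1 ⇒ ∉ W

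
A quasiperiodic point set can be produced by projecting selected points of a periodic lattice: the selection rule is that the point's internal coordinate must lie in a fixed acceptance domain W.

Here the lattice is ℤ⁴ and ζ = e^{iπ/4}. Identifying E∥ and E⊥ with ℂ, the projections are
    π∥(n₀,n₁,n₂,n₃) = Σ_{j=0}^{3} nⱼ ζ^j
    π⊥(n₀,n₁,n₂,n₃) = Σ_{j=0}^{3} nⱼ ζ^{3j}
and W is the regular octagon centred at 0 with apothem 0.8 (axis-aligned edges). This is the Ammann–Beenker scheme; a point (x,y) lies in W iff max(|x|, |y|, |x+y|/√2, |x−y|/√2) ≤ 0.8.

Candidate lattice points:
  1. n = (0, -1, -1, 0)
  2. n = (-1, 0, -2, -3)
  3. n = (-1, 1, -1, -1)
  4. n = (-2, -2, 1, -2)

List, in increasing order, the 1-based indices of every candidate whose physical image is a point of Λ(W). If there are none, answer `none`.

1

π⊥(n) = n₀ + n₁ζ³ + n₂ζ⁶ + n₃ζ⁹ where ζ = e^{iπ/4}.
#1 (0, -1, -1, 0): internal (0.70711, 0.29289); octagon support 0.70711 vs apothem 0.8 → ∈ W
#2 (-1, 0, -2, -3): internal (-3.12132, -0.12132); octagon support 3.12132 vs apothem 0.8 → ∉ W
#3 (-1, 1, -1, -1): internal (-2.41421, 1.00000); octagon support 2.41421 vs apothem 0.8 → ∉ W
#4 (-2, -2, 1, -2): internal (-2.00000, -3.82843); octagon support 4.12132 vs apothem 0.8 → ∉ W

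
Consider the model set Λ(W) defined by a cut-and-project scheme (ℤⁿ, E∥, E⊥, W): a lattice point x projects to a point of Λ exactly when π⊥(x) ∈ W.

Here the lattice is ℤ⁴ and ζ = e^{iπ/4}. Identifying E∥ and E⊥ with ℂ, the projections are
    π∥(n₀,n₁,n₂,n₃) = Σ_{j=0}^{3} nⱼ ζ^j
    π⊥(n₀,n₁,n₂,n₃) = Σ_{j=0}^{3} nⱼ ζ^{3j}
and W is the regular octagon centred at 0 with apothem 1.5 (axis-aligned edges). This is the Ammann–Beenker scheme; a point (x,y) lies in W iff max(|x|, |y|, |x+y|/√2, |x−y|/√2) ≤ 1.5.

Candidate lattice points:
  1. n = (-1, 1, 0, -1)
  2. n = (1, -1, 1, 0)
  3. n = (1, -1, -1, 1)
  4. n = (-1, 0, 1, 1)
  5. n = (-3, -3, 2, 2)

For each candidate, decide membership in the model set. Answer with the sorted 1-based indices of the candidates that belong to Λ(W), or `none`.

π⊥(n) = n₀ + n₁ζ³ + n₂ζ⁶ + n₃ζ⁹ where ζ = e^{iπ/4}.
#1 (-1, 1, 0, -1): internal (-2.41421, 0.00000); octagon support 2.41421 vs apothem 1.5 → ∉ W
#2 (1, -1, 1, 0): internal (1.70711, -1.70711); octagon support 2.41421 vs apothem 1.5 → ∉ W
#3 (1, -1, -1, 1): internal (2.41421, 1.00000); octagon support 2.41421 vs apothem 1.5 → ∉ W
#4 (-1, 0, 1, 1): internal (-0.29289, -0.29289); octagon support 0.41421 vs apothem 1.5 → ∈ W
#5 (-3, -3, 2, 2): internal (0.53553, -2.70711); octagon support 2.70711 vs apothem 1.5 → ∉ W

4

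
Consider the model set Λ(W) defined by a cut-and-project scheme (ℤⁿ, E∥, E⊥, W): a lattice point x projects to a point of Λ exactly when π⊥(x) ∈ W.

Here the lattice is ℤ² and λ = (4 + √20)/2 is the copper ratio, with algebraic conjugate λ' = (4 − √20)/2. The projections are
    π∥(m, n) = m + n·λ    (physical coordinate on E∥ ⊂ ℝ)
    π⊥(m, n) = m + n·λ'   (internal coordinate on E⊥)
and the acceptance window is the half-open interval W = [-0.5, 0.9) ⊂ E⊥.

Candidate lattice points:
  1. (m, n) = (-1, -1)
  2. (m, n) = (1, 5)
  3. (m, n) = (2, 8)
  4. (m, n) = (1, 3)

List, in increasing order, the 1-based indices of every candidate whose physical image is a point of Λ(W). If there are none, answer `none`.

2, 3, 4

λ' = (4−√20)/2 ≈ -0.236068.
#1 (-1,-1): internal coord -1 + (-1)·λ' = -0.763932; -0.763932 ∉ [-0.5, 0.9) → out
#2 (1,5): internal coord 1 + (5)·λ' = -0.180340; -0.180340 ∈ [-0.5, 0.9) → IN Λ
#3 (2,8): internal coord 2 + (8)·λ' = +0.111456; +0.111456 ∈ [-0.5, 0.9) → IN Λ
#4 (1,3): internal coord 1 + (3)·λ' = +0.291796; +0.291796 ∈ [-0.5, 0.9) → IN Λ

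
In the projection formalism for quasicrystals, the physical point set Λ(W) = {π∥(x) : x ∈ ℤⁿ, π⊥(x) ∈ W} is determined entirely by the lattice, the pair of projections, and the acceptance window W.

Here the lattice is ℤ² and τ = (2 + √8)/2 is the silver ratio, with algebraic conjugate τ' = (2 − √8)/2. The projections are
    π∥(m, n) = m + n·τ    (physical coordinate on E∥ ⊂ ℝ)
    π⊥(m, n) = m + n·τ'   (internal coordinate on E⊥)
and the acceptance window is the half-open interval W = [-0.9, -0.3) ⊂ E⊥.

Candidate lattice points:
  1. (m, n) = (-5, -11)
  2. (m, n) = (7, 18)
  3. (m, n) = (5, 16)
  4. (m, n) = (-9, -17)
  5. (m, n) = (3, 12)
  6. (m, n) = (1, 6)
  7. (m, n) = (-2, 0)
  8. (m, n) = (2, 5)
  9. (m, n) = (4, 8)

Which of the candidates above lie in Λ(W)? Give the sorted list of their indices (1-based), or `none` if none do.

1, 2

Compute τ' = (2−√8)/2 = -0.41421, so π⊥(m,n) = m -0.41421·n.
[1] lift (-5,-11): star map gives -0.44365; window check -0.9 ≤ -0.44365 < -0.3 is true → IN Λ
[2] lift (7,18): star map gives -0.45584; window check -0.9 ≤ -0.45584 < -0.3 is true → IN Λ
[3] lift (5,16): star map gives -1.62742; window check -0.9 ≤ -1.62742 < -0.3 is false → out
[4] lift (-9,-17): star map gives -1.95837; window check -0.9 ≤ -1.95837 < -0.3 is false → out
[5] lift (3,12): star map gives -1.97056; window check -0.9 ≤ -1.97056 < -0.3 is false → out
[6] lift (1,6): star map gives -1.48528; window check -0.9 ≤ -1.48528 < -0.3 is false → out
[7] lift (-2,0): star map gives -2.00000; window check -0.9 ≤ -2.00000 < -0.3 is false → out
[8] lift (2,5): star map gives -0.07107; window check -0.9 ≤ -0.07107 < -0.3 is false → out
[9] lift (4,8): star map gives 0.68629; window check -0.9 ≤ 0.68629 < -0.3 is false → out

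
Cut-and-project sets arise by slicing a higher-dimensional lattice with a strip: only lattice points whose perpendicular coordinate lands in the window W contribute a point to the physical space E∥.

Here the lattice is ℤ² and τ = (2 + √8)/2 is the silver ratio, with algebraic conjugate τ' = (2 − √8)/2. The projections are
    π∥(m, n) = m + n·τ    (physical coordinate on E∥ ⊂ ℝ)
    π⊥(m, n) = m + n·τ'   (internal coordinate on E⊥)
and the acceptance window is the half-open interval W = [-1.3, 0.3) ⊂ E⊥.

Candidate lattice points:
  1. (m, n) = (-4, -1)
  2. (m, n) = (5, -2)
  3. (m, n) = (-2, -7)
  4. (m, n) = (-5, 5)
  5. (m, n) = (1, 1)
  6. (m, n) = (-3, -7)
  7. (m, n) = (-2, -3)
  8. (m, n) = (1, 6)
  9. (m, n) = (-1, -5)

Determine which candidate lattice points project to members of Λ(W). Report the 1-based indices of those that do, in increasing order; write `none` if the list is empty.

Numerically τ ≈ 2.41421 and τ' = −1/τ ≈ -0.41421.
[1] lift (-4,-1): star map gives -3.58579; window check -1.3 ≤ -3.58579 < 0.3 is false → out
[2] lift (5,-2): star map gives 5.82843; window check -1.3 ≤ 5.82843 < 0.3 is false → out
[3] lift (-2,-7): star map gives 0.89949; window check -1.3 ≤ 0.89949 < 0.3 is false → out
[4] lift (-5,5): star map gives -7.07107; window check -1.3 ≤ -7.07107 < 0.3 is false → out
[5] lift (1,1): star map gives 0.58579; window check -1.3 ≤ 0.58579 < 0.3 is false → out
[6] lift (-3,-7): star map gives -0.10051; window check -1.3 ≤ -0.10051 < 0.3 is true → IN Λ
[7] lift (-2,-3): star map gives -0.75736; window check -1.3 ≤ -0.75736 < 0.3 is true → IN Λ
[8] lift (1,6): star map gives -1.48528; window check -1.3 ≤ -1.48528 < 0.3 is false → out
[9] lift (-1,-5): star map gives 1.07107; window check -1.3 ≤ 1.07107 < 0.3 is false → out

6, 7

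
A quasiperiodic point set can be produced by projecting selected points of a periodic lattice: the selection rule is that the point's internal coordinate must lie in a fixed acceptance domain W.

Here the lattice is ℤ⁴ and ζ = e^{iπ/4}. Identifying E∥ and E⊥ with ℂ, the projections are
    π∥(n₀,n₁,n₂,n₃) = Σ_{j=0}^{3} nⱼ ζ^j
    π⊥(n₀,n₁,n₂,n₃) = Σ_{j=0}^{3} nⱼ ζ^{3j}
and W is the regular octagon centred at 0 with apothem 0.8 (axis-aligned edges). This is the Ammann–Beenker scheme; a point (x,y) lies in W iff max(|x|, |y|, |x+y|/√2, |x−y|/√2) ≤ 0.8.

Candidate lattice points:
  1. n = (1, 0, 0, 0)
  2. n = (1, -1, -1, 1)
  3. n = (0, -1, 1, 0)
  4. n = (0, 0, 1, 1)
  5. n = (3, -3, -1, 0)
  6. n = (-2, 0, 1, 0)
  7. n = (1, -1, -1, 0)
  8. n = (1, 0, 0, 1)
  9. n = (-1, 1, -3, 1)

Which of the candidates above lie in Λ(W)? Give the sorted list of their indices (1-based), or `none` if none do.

π⊥(n) = n₀ + n₁ζ³ + n₂ζ⁶ + n₃ζ⁹ where ζ = e^{iπ/4}.
candidate 1: n = (1, 0, 0, 0) → π⊥ ≈ (+1.000000, +0.000000); max(|x|,|y|,|x±y|/√2) = 1.000000 > 0.8 ⇒ ∉ W
candidate 2: n = (1, -1, -1, 1) → π⊥ ≈ (+2.414214, +1.000000); max(|x|,|y|,|x±y|/√2) = 2.414214 > 0.8 ⇒ ∉ W
candidate 3: n = (0, -1, 1, 0) → π⊥ ≈ (+0.707107, -1.707107); max(|x|,|y|,|x±y|/√2) = 1.707107 > 0.8 ⇒ ∉ W
candidate 4: n = (0, 0, 1, 1) → π⊥ ≈ (+0.707107, -0.292893); max(|x|,|y|,|x±y|/√2) = 0.707107 ≤ 0.8 ⇒ ∈ W
candidate 5: n = (3, -3, -1, 0) → π⊥ ≈ (+5.121320, -1.121320); max(|x|,|y|,|x±y|/√2) = 5.121320 > 0.8 ⇒ ∉ W
candidate 6: n = (-2, 0, 1, 0) → π⊥ ≈ (-2.000000, -1.000000); max(|x|,|y|,|x±y|/√2) = 2.121320 > 0.8 ⇒ ∉ W
candidate 7: n = (1, -1, -1, 0) → π⊥ ≈ (+1.707107, +0.292893); max(|x|,|y|,|x±y|/√2) = 1.707107 > 0.8 ⇒ ∉ W
candidate 8: n = (1, 0, 0, 1) → π⊥ ≈ (+1.707107, +0.707107); max(|x|,|y|,|x±y|/√2) = 1.707107 > 0.8 ⇒ ∉ W
candidate 9: n = (-1, 1, -3, 1) → π⊥ ≈ (-1.000000, +4.414214); max(|x|,|y|,|x±y|/√2) = 4.414214 > 0.8 ⇒ ∉ W

4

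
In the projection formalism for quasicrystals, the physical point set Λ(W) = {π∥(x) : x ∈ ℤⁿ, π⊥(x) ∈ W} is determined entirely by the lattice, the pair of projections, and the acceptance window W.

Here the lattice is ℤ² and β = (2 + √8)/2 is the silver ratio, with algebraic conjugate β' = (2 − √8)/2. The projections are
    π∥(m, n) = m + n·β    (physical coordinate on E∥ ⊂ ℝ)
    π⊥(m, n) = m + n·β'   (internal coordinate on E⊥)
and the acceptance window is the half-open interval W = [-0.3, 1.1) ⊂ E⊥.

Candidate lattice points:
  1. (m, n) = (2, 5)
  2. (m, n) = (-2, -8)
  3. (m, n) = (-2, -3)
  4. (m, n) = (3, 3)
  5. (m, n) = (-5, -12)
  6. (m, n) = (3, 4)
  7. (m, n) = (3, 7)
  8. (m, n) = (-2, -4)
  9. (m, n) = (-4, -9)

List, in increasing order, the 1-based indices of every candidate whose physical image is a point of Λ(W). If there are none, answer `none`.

1, 5, 7, 9

β' = (2−√8)/2 ≈ -0.414214.
[1] lift (2,5): star map gives -0.071068; window check -0.3 ≤ -0.071068 < 1.1 is true → IN Λ
[2] lift (-2,-8): star map gives 1.313708; window check -0.3 ≤ 1.313708 < 1.1 is false → out
[3] lift (-2,-3): star map gives -0.757359; window check -0.3 ≤ -0.757359 < 1.1 is false → out
[4] lift (3,3): star map gives 1.757359; window check -0.3 ≤ 1.757359 < 1.1 is false → out
[5] lift (-5,-12): star map gives -0.029437; window check -0.3 ≤ -0.029437 < 1.1 is true → IN Λ
[6] lift (3,4): star map gives 1.343146; window check -0.3 ≤ 1.343146 < 1.1 is false → out
[7] lift (3,7): star map gives 0.100505; window check -0.3 ≤ 0.100505 < 1.1 is true → IN Λ
[8] lift (-2,-4): star map gives -0.343146; window check -0.3 ≤ -0.343146 < 1.1 is false → out
[9] lift (-4,-9): star map gives -0.272078; window check -0.3 ≤ -0.272078 < 1.1 is true → IN Λ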